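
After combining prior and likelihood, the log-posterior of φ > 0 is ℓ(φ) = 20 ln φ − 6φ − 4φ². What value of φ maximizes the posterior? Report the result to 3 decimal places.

ℓ'(φ) = 20/φ − 6 − 8φ. Setting this to zero and multiplying by φ: 8φ² + 6φ − 20 = 0.
φ = (−6 + √(6² + 4·8·20)) / (2·8) = (−6 + √676) / 16 = (−6 + 26)/16 = 5/4.
ℓ''(φ) = −20/φ² − 8 < 0, confirming a maximum.

φ̂_MAP = 1.250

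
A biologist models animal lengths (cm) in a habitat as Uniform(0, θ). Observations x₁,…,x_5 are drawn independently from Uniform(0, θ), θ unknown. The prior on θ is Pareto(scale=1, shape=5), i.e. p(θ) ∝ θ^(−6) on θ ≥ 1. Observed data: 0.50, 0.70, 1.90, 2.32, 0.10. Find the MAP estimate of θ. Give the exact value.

The Uniform(0, θ) likelihood is θ^(−n) for θ ≥ max(xᵢ), zero otherwise. Here max(xᵢ) = 2.32.
Posterior ∝ θ^(−6) · θ^(−5) = θ^(−11) on θ ≥ max(1, 2.32) = 2.32.
This density is strictly decreasing in θ, so the posterior mode lies at the lower boundary of the support.

θ̂_MAP = 2.32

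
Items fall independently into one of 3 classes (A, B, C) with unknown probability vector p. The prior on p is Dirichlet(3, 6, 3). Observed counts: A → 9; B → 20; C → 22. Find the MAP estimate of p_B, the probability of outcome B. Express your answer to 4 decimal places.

MAP estimate of p_B = 0.4167

The posterior is Dirichlet(αᵢ + nᵢ) = Dirichlet(12, 26, 25).
For a Dirichlet(a₁,…,a_K) with all aᵢ > 1, the mode has j-th component (aⱼ − 1)/(Σaᵢ − K).
Here Σaᵢ = 63 and K = 3, so p_B = (26 − 1)/(63 − 3) = 25/60 ≈ 0.4167.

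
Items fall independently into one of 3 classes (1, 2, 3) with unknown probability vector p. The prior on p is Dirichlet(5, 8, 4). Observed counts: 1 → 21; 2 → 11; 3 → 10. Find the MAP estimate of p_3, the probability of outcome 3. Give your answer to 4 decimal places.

MAP estimate: 0.2321

The posterior is Dirichlet(αᵢ + nᵢ) = Dirichlet(26, 19, 14).
For a Dirichlet(a₁,…,a_K) with all aᵢ > 1, the mode has j-th component (aⱼ − 1)/(Σaᵢ − K).
Here Σaᵢ = 59 and K = 3, so p_3 = (14 − 1)/(59 − 3) = 13/56 ≈ 0.2321.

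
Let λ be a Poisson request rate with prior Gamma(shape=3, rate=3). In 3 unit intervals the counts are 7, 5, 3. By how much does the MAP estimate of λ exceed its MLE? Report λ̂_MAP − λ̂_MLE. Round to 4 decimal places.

MAP − MLE = -2.1667

Σxᵢ = 15. Posterior is Gamma(18, 6); MAP = (18−1)/6 = 17/6 ≈ 2.83333.
MLE = x̄ = 15/3 ≈ 5.00000.
Difference = 17/6 − 15/3 = -13/6 ≈ -2.1667.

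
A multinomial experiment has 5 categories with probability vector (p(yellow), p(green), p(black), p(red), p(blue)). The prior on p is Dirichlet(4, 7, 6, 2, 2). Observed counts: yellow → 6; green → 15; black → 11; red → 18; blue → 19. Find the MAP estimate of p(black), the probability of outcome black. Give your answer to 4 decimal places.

The posterior is Dirichlet(αᵢ + nᵢ) = Dirichlet(10, 22, 17, 20, 21).
For a Dirichlet(a₁,…,a_K) with all aᵢ > 1, the mode has j-th component (aⱼ − 1)/(Σaᵢ − K).
Here Σaᵢ = 90 and K = 5, so p(black) = (17 − 1)/(90 − 5) = 16/85 ≈ 0.1882.

MAP estimate of p(black) = 0.1882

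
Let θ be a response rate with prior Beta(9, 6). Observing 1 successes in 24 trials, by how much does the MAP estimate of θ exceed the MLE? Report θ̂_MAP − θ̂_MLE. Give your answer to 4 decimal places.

Posterior is Beta(10, 29); MAP = (10−1)/(39−2) = 9/37 ≈ 0.24324.
MLE ignores the prior: θ̂_MLE = k/n = 1/24 ≈ 0.04167.
Difference = 9/37 − 1/24 = 179/888 ≈ 0.2016.

MAP − MLE = 0.2016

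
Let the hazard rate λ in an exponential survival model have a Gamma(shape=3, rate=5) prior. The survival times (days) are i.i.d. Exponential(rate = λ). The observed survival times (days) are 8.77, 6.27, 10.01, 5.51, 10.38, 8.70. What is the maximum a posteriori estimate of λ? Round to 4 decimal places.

λ̂_MAP = 0.1464

The Exponential(rate=λ) likelihood is ∝ λ^n e^(−λΣtᵢ). Here n = 6 and Σtᵢ = 8.77 + 6.27 + 10.01 + 5.51 + 10.38 + 8.70 = 49.64.
Posterior ∝ λ^2e^(−5λ) · λ^6e^(−49.64λ) = λ^8e^(−54.64λ), i.e. Gamma(9, 54.64).
Mode = (a−1)/b = 8/54.64 ≈ 0.1464.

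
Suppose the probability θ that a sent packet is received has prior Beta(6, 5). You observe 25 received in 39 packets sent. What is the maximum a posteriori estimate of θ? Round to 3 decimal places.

θ̂_MAP = 0.625

Prior: Beta(6, 5).
Data: 25 successes in 39 trials. The binomial likelihood contributes θ^25(1−θ)^14, so the posterior is Beta(6+25, 5+14) = Beta(31, 19).
For Beta(a, b) with a, b > 1 the mode is (a−1)/(a+b−2) = 30/48 ≈ 0.625.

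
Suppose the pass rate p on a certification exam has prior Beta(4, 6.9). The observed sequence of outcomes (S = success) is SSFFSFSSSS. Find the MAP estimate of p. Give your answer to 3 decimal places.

Prior: Beta(4, 6.9).
Data: 7 successes in 10 trials (from the sequence). The binomial likelihood contributes p^7(1−p)^3, so the posterior is Beta(4+7, 6.9+3) = Beta(11, 9.9).
For Beta(a, b) with a, b > 1 the mode is (a−1)/(a+b−2) = 10/18.9 ≈ 0.529.

p̂_MAP = 0.529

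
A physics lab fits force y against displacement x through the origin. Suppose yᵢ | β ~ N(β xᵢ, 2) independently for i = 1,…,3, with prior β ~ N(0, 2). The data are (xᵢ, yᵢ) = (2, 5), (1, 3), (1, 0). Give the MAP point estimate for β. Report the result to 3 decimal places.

β̂_MAP = 1.857

log p(β | y) = −Σ(yᵢ − βxᵢ)²/(2·2) − β²/(2·2) + const.
Setting the derivative to zero: Σxᵢ(yᵢ − βxᵢ)/2 − β/2 = 0, so β = Σxᵢyᵢ / (Σxᵢ² + σ²/τ²).
Σxᵢyᵢ = 2·5 + 1·3 + 1·0 = 13; Σxᵢ² = 6; σ²/τ² = 1.
β̂_MAP = 13 / (6 + 1) = 13/7 ≈ 1.857.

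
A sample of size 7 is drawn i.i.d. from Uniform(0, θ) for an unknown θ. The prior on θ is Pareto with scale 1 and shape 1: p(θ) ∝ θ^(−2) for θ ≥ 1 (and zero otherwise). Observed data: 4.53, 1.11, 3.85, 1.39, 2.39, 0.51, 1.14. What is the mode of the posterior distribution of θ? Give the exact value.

The Uniform(0, θ) likelihood is θ^(−n) for θ ≥ max(xᵢ), zero otherwise. Here max(xᵢ) = 4.53.
Posterior ∝ θ^(−2) · θ^(−7) = θ^(−9) on θ ≥ max(1, 4.53) = 4.53.
This density is strictly decreasing in θ, so the posterior mode lies at the lower boundary of the support.

θ̂_MAP = 4.53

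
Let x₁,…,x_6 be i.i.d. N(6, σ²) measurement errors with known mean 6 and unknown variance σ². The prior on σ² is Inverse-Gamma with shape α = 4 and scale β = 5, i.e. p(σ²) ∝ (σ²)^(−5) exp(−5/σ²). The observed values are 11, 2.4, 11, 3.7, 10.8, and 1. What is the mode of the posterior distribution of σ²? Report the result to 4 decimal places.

σ̂²_MAP = 7.8931

Sum of squared deviations about the known mean: SS = (11−6)² + (2.4−6)² + (11−6)² + (3.7−6)² + (10.8−6)² + (1−6)² = 116.29.
The Normal likelihood contributes (σ²)^(−n/2) exp(−SS/(2σ²)), so the posterior is Inverse-Gamma(α + n/2, β + SS/2) = Inverse-Gamma(7, 63.145).
The mode of Inverse-Gamma(a, b) is b/(a+1) = 63.145/8 ≈ 7.8931.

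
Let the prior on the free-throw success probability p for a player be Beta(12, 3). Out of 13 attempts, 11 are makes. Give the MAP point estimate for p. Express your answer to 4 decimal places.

p̂_MAP = 0.8462

Prior: Beta(12, 3).
Data: 11 successes in 13 trials. The binomial likelihood contributes p^11(1−p)^2, so the posterior is Beta(12+11, 3+2) = Beta(23, 5).
For Beta(a, b) with a, b > 1 the mode is (a−1)/(a+b−2) = 22/26 ≈ 0.8462.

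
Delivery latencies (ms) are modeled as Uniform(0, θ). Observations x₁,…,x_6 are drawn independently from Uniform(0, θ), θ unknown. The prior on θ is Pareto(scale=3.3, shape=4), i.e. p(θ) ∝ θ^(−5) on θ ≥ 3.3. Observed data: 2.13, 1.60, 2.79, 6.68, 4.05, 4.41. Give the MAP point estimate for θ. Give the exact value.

θ̂_MAP = 6.68

The Uniform(0, θ) likelihood is θ^(−n) for θ ≥ max(xᵢ), zero otherwise. Here max(xᵢ) = 6.68.
Posterior ∝ θ^(−5) · θ^(−6) = θ^(−11) on θ ≥ max(3.3, 6.68) = 6.68.
This density is strictly decreasing in θ, so the posterior mode lies at the lower boundary of the support.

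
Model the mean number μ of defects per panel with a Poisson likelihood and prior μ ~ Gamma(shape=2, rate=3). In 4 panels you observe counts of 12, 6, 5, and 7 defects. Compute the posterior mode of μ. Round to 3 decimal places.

μ̂_MAP = 4.429

Σxᵢ = 12+6+5+7 = 30, with n = 4.
Posterior ∝ μe^(−3μ) · μ^30e^(−4μ) = μ^31e^(−7μ), i.e. Gamma(shape=32, rate=7).
The mode of a Gamma(a, b) with a ≥ 1 (shape–rate) is (a−1)/b = 31/7 ≈ 4.429.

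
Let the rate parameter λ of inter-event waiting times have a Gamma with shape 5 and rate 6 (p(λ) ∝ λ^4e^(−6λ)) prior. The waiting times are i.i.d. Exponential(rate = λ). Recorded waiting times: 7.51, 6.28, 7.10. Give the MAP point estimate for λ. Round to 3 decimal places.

The Exponential(rate=λ) likelihood is ∝ λ^n e^(−λΣtᵢ). Here n = 3 and Σtᵢ = 7.51 + 6.28 + 7.10 = 20.89.
Posterior ∝ λ^4e^(−6λ) · λ^3e^(−20.89λ) = λ^7e^(−26.89λ), i.e. Gamma(8, 26.89).
Mode = (a−1)/b = 7/26.89 ≈ 0.260.

λ̂_MAP = 0.260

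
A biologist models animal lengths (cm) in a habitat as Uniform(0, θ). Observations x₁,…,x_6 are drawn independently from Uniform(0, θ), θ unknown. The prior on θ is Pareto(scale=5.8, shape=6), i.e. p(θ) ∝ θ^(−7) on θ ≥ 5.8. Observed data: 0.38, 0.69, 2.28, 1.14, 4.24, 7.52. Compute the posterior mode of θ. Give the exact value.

θ̂_MAP = 7.52

The Uniform(0, θ) likelihood is θ^(−n) for θ ≥ max(xᵢ), zero otherwise. Here max(xᵢ) = 7.52.
Posterior ∝ θ^(−7) · θ^(−6) = θ^(−13) on θ ≥ max(5.8, 7.52) = 7.52.
This density is strictly decreasing in θ, so the posterior mode lies at the lower boundary of the support.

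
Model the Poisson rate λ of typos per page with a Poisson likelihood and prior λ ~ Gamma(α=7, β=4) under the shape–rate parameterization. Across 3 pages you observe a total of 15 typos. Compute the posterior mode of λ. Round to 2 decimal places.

Σxᵢ = 15, n = 3.
Posterior ∝ λ^6e^(−4λ) · λ^15e^(−3λ) = λ^21e^(−7λ), i.e. Gamma(shape=22, rate=7).
The mode of a Gamma(a, b) with a ≥ 1 (shape–rate) is (a−1)/b = 21/7 ≈ 3.00.

λ̂_MAP = 3.00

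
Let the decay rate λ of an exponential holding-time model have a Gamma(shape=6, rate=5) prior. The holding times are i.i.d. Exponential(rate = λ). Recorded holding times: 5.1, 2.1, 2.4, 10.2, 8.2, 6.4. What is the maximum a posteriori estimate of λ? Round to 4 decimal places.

λ̂_MAP = 0.2792

The Exponential(rate=λ) likelihood is ∝ λ^n e^(−λΣtᵢ). Here n = 6 and Σtᵢ = 5.1 + 2.1 + 2.4 + 10.2 + 8.2 + 6.4 = 34.4.
Posterior ∝ λ^5e^(−5λ) · λ^6e^(−34.4λ) = λ^11e^(−39.4λ), i.e. Gamma(12, 39.4).
Mode = (a−1)/b = 11/39.4 ≈ 0.2792.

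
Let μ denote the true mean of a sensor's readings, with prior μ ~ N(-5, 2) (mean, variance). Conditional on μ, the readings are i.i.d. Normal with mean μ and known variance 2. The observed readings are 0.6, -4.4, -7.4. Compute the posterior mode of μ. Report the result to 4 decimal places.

n = 3; x̄ = (0.6 + (-4.4) + (-7.4))/3 = -11.2/3 = -56/15 ≈ -3.7333.
For a Normal prior and Normal likelihood with known variance, the posterior is Normal; its mode equals its mean, the precision-weighted average.
Prior precision 1/σ₀² = 1/2 = 0.5; data precision n/σ² = 3/2 = 1.5.
μ̂ = (0.5·(-5) + 1.5·(-56/15)) / (0.5 + 1.5) = (-8.1)/2 = -4.0500.

μ̂_MAP = -4.0500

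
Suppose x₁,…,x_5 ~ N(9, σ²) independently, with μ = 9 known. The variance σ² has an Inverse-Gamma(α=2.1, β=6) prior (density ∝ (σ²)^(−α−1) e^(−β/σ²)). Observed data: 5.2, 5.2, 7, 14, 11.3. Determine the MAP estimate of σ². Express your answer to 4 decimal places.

σ̂²_MAP = 6.7116

Sum of squared deviations about the known mean: SS = (5.2−9)² + (5.2−9)² + (7−9)² + (14−9)² + (11.3−9)² = 63.17.
The Normal likelihood contributes (σ²)^(−n/2) exp(−SS/(2σ²)), so the posterior is Inverse-Gamma(α + n/2, β + SS/2) = Inverse-Gamma(4.6, 37.585).
The mode of Inverse-Gamma(a, b) is b/(a+1) = 37.585/5.6 ≈ 6.7116.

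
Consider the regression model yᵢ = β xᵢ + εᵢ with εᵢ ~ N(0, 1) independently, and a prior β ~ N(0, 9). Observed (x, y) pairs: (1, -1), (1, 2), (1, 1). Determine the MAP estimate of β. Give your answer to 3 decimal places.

β̂_MAP = 0.643

log p(β | y) = −Σ(yᵢ − βxᵢ)²/(2·1) − β²/(2·9) + const.
Setting the derivative to zero: Σxᵢ(yᵢ − βxᵢ)/1 − β/9 = 0, so β = Σxᵢyᵢ / (Σxᵢ² + σ²/τ²).
Σxᵢyᵢ = 1·(-1) + 1·2 + 1·1 = 2; Σxᵢ² = 3; σ²/τ² = 1/9.
β̂_MAP = 2 / (3 + 1/9) = 2/(28/9) = 9/14 ≈ 0.643.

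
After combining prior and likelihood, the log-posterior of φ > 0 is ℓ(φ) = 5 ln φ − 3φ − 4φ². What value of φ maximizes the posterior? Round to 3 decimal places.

φ̂_MAP = 0.625

ℓ'(φ) = 5/φ − 3 − 8φ. Setting this to zero and multiplying by φ: 8φ² + 3φ − 5 = 0.
φ = (−3 + √(3² + 4·8·5)) / (2·8) = (−3 + √169) / 16 = (−3 + 13)/16 = 5/8.
ℓ''(φ) = −5/φ² − 8 < 0, confirming a maximum.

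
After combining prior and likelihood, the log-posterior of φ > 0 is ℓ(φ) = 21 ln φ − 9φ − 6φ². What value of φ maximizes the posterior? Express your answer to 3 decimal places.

ℓ'(φ) = 21/φ − 9 − 12φ. Setting this to zero and multiplying by φ: 12φ² + 9φ − 21 = 0.
φ = (−9 + √(9² + 4·12·21)) / (2·12) = (−9 + √1089) / 24 = (−9 + 33)/24 = 1.
ℓ''(φ) = −21/φ² − 12 < 0, confirming a maximum.

φ̂_MAP = 1.000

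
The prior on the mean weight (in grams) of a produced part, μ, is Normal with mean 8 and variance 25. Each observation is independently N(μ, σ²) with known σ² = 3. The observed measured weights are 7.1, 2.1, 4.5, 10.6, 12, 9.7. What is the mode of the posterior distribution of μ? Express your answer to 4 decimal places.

n = 6; x̄ = (7.1 + 2.1 + 4.5 + 10.6 + 12 + 9.7)/6 = 46/6 = 23/3 ≈ 7.6667.
For a Normal prior and Normal likelihood with known variance, the posterior is Normal; its mode equals its mean, the precision-weighted average.
Prior precision 1/σ₀² = 1/25 = 0.04; data precision n/σ² = 6/3 = 2.
μ̂ = (0.04·8 + 2·(23/3)) / (0.04 + 2) = (1174/75)/2.04 = 1174/153 ≈ 7.6732.

μ̂_MAP = 7.6732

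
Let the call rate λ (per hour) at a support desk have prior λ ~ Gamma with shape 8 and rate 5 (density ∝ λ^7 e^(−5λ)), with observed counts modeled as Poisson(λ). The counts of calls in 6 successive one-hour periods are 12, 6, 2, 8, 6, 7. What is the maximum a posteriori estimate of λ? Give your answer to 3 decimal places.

Σxᵢ = 12+6+2+8+6+7 = 41, with n = 6.
Posterior ∝ λ^7e^(−5λ) · λ^41e^(−6λ) = λ^48e^(−11λ), i.e. Gamma(shape=49, rate=11).
The mode of a Gamma(a, b) with a ≥ 1 (shape–rate) is (a−1)/b = 48/11 ≈ 4.364.

λ̂_MAP = 4.364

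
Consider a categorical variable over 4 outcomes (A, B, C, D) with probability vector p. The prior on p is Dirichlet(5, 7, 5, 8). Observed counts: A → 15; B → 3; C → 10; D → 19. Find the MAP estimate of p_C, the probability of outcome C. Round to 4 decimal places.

MAP estimate of p_C = 0.2059

The posterior is Dirichlet(αᵢ + nᵢ) = Dirichlet(20, 10, 15, 27).
For a Dirichlet(a₁,…,a_K) with all aᵢ > 1, the mode has j-th component (aⱼ − 1)/(Σaᵢ − K).
Here Σaᵢ = 72 and K = 4, so p_C = (15 − 1)/(72 − 4) = 14/68 ≈ 0.2059.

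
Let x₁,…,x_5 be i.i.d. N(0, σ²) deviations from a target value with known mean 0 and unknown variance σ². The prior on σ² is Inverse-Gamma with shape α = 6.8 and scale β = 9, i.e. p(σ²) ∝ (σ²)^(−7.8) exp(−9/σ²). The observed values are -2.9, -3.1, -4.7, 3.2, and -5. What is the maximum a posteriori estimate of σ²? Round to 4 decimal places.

σ̂²_MAP = 4.5316

Sum of squared deviations about the known mean: SS = (-2.9−0)² + (-3.1−0)² + (-4.7−0)² + (3.2−0)² + (-5−0)² = 75.35.
The Normal likelihood contributes (σ²)^(−n/2) exp(−SS/(2σ²)), so the posterior is Inverse-Gamma(α + n/2, β + SS/2) = Inverse-Gamma(9.3, 46.675).
The mode of Inverse-Gamma(a, b) is b/(a+1) = 46.675/10.3 ≈ 4.5316.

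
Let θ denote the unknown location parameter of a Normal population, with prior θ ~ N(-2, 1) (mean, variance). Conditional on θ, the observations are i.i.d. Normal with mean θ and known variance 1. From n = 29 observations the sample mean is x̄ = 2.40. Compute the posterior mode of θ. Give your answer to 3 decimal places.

n = 29, x̄ = 2.40.
For a Normal prior and Normal likelihood with known variance, the posterior is Normal; its mode equals its mean, the precision-weighted average.
Prior precision 1/σ₀² = 1/1 = 1; data precision n/σ² = 29/1 = 29.
θ̂ = (1·(-2) + 29·2.4) / (1 + 29) = 67.6/30 = 169/75 ≈ 2.253.

θ̂_MAP = 2.253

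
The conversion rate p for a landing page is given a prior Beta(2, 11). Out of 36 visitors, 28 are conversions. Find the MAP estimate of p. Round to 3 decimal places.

Prior: Beta(2, 11).
Data: 28 successes in 36 trials. The binomial likelihood contributes p^28(1−p)^8, so the posterior is Beta(2+28, 11+8) = Beta(30, 19).
For Beta(a, b) with a, b > 1 the mode is (a−1)/(a+b−2) = 29/47 ≈ 0.617.

p̂_MAP = 0.617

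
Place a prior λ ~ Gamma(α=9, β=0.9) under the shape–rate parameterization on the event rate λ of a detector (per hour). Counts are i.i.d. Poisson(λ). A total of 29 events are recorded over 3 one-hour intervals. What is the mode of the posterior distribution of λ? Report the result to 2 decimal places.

λ̂_MAP = 9.49

Σxᵢ = 29, n = 3.
Posterior ∝ λ^8e^(−0.9λ) · λ^29e^(−3λ) = λ^37e^(−3.9λ), i.e. Gamma(shape=38, rate=3.9).
The mode of a Gamma(a, b) with a ≥ 1 (shape–rate) is (a−1)/b = 37/3.9 ≈ 9.49.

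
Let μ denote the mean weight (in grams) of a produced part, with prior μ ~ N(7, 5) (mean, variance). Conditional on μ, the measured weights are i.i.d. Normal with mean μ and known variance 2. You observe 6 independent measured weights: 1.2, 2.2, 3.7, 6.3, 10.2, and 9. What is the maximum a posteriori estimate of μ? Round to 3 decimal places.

μ̂_MAP = 5.531

n = 6; x̄ = (1.2 + 2.2 + 3.7 + 6.3 + 10.2 + 9)/6 = 32.6/6 = 163/30 ≈ 5.4333.
For a Normal prior and Normal likelihood with known variance, the posterior is Normal; its mode equals its mean, the precision-weighted average.
Prior precision 1/σ₀² = 1/5 = 0.2; data precision n/σ² = 6/2 = 3.
μ̂ = (0.2·7 + 3·(163/30)) / (0.2 + 3) = 17.7/3.2 = 5.53125 ≈ 5.531.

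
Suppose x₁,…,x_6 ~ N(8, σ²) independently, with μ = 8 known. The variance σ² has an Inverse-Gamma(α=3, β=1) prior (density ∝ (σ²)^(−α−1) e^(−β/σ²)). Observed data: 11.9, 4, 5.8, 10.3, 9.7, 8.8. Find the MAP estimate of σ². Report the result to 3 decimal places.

σ̂²_MAP = 3.348

Sum of squared deviations about the known mean: SS = (11.9−8)² + (4−8)² + (5.8−8)² + (10.3−8)² + (9.7−8)² + (8.8−8)² = 44.87.
The Normal likelihood contributes (σ²)^(−n/2) exp(−SS/(2σ²)), so the posterior is Inverse-Gamma(α + n/2, β + SS/2) = Inverse-Gamma(6, 23.435).
The mode of Inverse-Gamma(a, b) is b/(a+1) = 23.435/7 ≈ 3.348.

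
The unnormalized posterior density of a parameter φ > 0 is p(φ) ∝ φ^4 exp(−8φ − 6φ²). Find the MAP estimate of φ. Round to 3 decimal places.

φ̂_MAP = 0.333

ℓ'(φ) = 4/φ − 8 − 12φ. Setting this to zero and multiplying by φ: 12φ² + 8φ − 4 = 0.
φ = (−8 + √(8² + 4·12·4)) / (2·12) = (−8 + √256) / 24 = (−8 + 16)/24 = 1/3.
ℓ''(φ) = −4/φ² − 12 < 0, confirming a maximum.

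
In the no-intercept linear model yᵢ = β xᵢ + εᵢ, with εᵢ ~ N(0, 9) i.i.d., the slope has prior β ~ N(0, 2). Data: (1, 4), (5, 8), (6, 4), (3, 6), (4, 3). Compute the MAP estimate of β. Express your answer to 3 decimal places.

β̂_MAP = 1.071

log p(β | y) = −Σ(yᵢ − βxᵢ)²/(2·9) − β²/(2·2) + const.
Setting the derivative to zero: Σxᵢ(yᵢ − βxᵢ)/9 − β/2 = 0, so β = Σxᵢyᵢ / (Σxᵢ² + σ²/τ²).
Σxᵢyᵢ = 1·4 + 5·8 + 6·4 + 3·6 + 4·3 = 98; Σxᵢ² = 87; σ²/τ² = 4.5.
β̂_MAP = 98 / (87 + 4.5) = 98/91.5 ≈ 1.071.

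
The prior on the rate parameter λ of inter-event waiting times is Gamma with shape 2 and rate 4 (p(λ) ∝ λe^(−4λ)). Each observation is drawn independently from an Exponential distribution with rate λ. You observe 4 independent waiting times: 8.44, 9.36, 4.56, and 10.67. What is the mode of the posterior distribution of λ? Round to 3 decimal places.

λ̂_MAP = 0.135

The Exponential(rate=λ) likelihood is ∝ λ^n e^(−λΣtᵢ). Here n = 4 and Σtᵢ = 8.44 + 9.36 + 4.56 + 10.67 = 33.03.
Posterior ∝ λe^(−4λ) · λ^4e^(−33.03λ) = λ^5e^(−37.03λ), i.e. Gamma(6, 37.03).
Mode = (a−1)/b = 5/37.03 ≈ 0.135.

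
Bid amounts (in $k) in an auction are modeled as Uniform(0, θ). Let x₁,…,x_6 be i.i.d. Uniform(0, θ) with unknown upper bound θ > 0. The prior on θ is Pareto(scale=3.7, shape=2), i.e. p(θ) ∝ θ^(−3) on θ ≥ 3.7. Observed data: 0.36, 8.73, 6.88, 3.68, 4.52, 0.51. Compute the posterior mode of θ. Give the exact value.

The Uniform(0, θ) likelihood is θ^(−n) for θ ≥ max(xᵢ), zero otherwise. Here max(xᵢ) = 8.73.
Posterior ∝ θ^(−3) · θ^(−6) = θ^(−9) on θ ≥ max(3.7, 8.73) = 8.73.
This density is strictly decreasing in θ, so the posterior mode lies at the lower boundary of the support.

θ̂_MAP = 8.73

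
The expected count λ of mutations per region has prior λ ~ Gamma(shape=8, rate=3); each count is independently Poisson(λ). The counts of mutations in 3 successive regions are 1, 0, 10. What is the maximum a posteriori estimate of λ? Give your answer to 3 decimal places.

Σxᵢ = 1+0+10 = 11, with n = 3.
Posterior ∝ λ^7e^(−3λ) · λ^11e^(−3λ) = λ^18e^(−6λ), i.e. Gamma(shape=19, rate=6).
The mode of a Gamma(a, b) with a ≥ 1 (shape–rate) is (a−1)/b = 18/6 ≈ 3.000.

λ̂_MAP = 3.000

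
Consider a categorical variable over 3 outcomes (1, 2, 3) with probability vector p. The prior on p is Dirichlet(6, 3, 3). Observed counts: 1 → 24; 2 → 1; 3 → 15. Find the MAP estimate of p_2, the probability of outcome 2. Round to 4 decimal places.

The posterior is Dirichlet(αᵢ + nᵢ) = Dirichlet(30, 4, 18).
For a Dirichlet(a₁,…,a_K) with all aᵢ > 1, the mode has j-th component (aⱼ − 1)/(Σaᵢ − K).
Here Σaᵢ = 52 and K = 3, so p_2 = (4 − 1)/(52 − 3) = 3/49 ≈ 0.0612.

MAP estimate: 0.0612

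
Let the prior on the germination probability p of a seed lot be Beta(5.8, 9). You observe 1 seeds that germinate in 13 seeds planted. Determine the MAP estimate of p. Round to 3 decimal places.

Prior: Beta(5.8, 9).
Data: 1 success in 13 trials. The binomial likelihood contributes p(1−p)^12, so the posterior is Beta(5.8+1, 9+12) = Beta(6.8, 21).
For Beta(a, b) with a, b > 1 the mode is (a−1)/(a+b−2) = 5.8/25.8 ≈ 0.225.

p̂_MAP = 0.225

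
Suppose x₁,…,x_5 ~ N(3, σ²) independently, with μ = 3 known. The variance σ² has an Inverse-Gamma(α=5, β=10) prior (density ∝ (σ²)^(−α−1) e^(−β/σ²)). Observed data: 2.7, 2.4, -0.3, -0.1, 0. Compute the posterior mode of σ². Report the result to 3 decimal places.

Sum of squared deviations about the known mean: SS = (2.7−3)² + (2.4−3)² + (-0.3−3)² + (-0.1−3)² + (0−3)² = 29.95.
The Normal likelihood contributes (σ²)^(−n/2) exp(−SS/(2σ²)), so the posterior is Inverse-Gamma(α + n/2, β + SS/2) = Inverse-Gamma(7.5, 24.975).
The mode of Inverse-Gamma(a, b) is b/(a+1) = 24.975/8.5 ≈ 2.938.

σ̂²_MAP = 2.938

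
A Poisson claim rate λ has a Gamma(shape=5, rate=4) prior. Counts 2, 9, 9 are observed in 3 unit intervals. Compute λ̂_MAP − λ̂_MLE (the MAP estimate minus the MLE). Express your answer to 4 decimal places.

Σxᵢ = 20. Posterior is Gamma(25, 7); MAP = (25−1)/7 = 24/7 ≈ 3.42857.
MLE = x̄ = 20/3 ≈ 6.66667.
Difference = 24/7 − 20/3 = -68/21 ≈ -3.2381.

MAP − MLE = -3.2381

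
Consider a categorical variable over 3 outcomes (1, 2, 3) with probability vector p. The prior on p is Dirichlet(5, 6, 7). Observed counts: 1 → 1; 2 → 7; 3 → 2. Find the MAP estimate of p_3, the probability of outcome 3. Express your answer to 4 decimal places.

MAP estimate: 0.3200

The posterior is Dirichlet(αᵢ + nᵢ) = Dirichlet(6, 13, 9).
For a Dirichlet(a₁,…,a_K) with all aᵢ > 1, the mode has j-th component (aⱼ − 1)/(Σaᵢ − K).
Here Σaᵢ = 28 and K = 3, so p_3 = (9 − 1)/(28 − 3) = 8/25 ≈ 0.3200.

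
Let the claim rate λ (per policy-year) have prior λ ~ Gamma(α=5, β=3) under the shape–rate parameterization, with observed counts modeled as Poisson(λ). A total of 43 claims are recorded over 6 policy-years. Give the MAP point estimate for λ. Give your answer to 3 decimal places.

Σxᵢ = 43, n = 6.
Posterior ∝ λ^4e^(−3λ) · λ^43e^(−6λ) = λ^47e^(−9λ), i.e. Gamma(shape=48, rate=9).
The mode of a Gamma(a, b) with a ≥ 1 (shape–rate) is (a−1)/b = 47/9 ≈ 5.222.

λ̂_MAP = 5.222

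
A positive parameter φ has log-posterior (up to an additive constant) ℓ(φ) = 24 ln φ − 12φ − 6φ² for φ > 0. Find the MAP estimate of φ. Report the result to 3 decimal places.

ℓ'(φ) = 24/φ − 12 − 12φ. Setting this to zero and multiplying by φ: 12φ² + 12φ − 24 = 0.
φ = (−12 + √(12² + 4·12·24)) / (2·12) = (−12 + √1296) / 24 = (−12 + 36)/24 = 1.
ℓ''(φ) = −24/φ² − 12 < 0, confirming a maximum.

φ̂_MAP = 1.000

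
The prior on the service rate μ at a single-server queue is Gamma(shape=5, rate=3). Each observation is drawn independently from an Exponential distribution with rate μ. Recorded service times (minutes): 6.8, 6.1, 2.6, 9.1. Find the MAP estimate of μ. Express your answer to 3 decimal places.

μ̂_MAP = 0.290

The Exponential(rate=μ) likelihood is ∝ μ^n e^(−μΣtᵢ). Here n = 4 and Σtᵢ = 6.8 + 6.1 + 2.6 + 9.1 = 24.6.
Posterior ∝ μ^4e^(−3μ) · μ^4e^(−24.6μ) = μ^8e^(−27.6μ), i.e. Gamma(9, 27.6).
Mode = (a−1)/b = 8/27.6 ≈ 0.290.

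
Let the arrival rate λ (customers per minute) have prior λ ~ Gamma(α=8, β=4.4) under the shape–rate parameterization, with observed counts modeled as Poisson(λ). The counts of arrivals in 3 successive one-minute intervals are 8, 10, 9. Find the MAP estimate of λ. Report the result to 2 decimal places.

Σxᵢ = 8+10+9 = 27, with n = 3.
Posterior ∝ λ^7e^(−4.4λ) · λ^27e^(−3λ) = λ^34e^(−7.4λ), i.e. Gamma(shape=35, rate=7.4).
The mode of a Gamma(a, b) with a ≥ 1 (shape–rate) is (a−1)/b = 34/7.4 ≈ 4.59.

λ̂_MAP = 4.59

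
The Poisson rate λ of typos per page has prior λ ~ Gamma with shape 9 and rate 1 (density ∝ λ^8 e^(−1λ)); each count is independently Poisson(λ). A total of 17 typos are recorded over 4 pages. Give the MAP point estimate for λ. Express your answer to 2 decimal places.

λ̂_MAP = 5.00

Σxᵢ = 17, n = 4.
Posterior ∝ λ^8e^(−1λ) · λ^17e^(−4λ) = λ^25e^(−5λ), i.e. Gamma(shape=26, rate=5).
The mode of a Gamma(a, b) with a ≥ 1 (shape–rate) is (a−1)/b = 25/5 ≈ 5.00.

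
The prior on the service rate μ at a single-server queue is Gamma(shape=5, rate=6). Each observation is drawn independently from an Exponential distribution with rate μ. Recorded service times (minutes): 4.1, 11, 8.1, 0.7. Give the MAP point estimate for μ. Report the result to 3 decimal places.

μ̂_MAP = 0.268

The Exponential(rate=μ) likelihood is ∝ μ^n e^(−μΣtᵢ). Here n = 4 and Σtᵢ = 4.1 + 11 + 8.1 + 0.7 = 23.9.
Posterior ∝ μ^4e^(−6μ) · μ^4e^(−23.9μ) = μ^8e^(−29.9μ), i.e. Gamma(9, 29.9).
Mode = (a−1)/b = 8/29.9 ≈ 0.268.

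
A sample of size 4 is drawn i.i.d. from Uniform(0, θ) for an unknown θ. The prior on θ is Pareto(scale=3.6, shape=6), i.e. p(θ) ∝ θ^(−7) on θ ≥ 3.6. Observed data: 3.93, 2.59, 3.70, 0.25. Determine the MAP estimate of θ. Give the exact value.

θ̂_MAP = 3.93

The Uniform(0, θ) likelihood is θ^(−n) for θ ≥ max(xᵢ), zero otherwise. Here max(xᵢ) = 3.93.
Posterior ∝ θ^(−7) · θ^(−4) = θ^(−11) on θ ≥ max(3.6, 3.93) = 3.93.
This density is strictly decreasing in θ, so the posterior mode lies at the lower boundary of the support.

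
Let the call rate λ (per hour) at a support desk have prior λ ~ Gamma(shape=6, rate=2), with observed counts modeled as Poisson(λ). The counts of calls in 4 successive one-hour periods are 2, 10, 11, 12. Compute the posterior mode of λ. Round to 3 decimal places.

λ̂_MAP = 6.667

Σxᵢ = 2+10+11+12 = 35, with n = 4.
Posterior ∝ λ^5e^(−2λ) · λ^35e^(−4λ) = λ^40e^(−6λ), i.e. Gamma(shape=41, rate=6).
The mode of a Gamma(a, b) with a ≥ 1 (shape–rate) is (a−1)/b = 40/6 ≈ 6.667.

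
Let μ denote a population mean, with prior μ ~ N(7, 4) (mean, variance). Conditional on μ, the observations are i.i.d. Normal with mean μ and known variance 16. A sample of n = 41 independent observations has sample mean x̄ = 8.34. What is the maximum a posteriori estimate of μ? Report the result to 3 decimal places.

μ̂_MAP = 8.221

n = 41, x̄ = 8.34.
For a Normal prior and Normal likelihood with known variance, the posterior is Normal; its mode equals its mean, the precision-weighted average.
Prior precision 1/σ₀² = 1/4 = 0.25; data precision n/σ² = 41/16 = 2.5625.
μ̂ = (0.25·7 + 2.5625·8.34) / (0.25 + 2.5625) = 23.12125/2.8125 = 18497/2250 ≈ 8.221.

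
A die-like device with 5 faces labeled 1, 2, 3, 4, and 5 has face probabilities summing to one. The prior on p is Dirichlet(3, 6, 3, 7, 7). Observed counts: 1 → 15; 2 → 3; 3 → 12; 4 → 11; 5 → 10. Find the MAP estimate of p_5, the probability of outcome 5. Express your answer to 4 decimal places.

MAP estimate: 0.2222

The posterior is Dirichlet(αᵢ + nᵢ) = Dirichlet(18, 9, 15, 18, 17).
For a Dirichlet(a₁,…,a_K) with all aᵢ > 1, the mode has j-th component (aⱼ − 1)/(Σaᵢ − K).
Here Σaᵢ = 77 and K = 5, so p_5 = (17 − 1)/(77 − 5) = 16/72 ≈ 0.2222.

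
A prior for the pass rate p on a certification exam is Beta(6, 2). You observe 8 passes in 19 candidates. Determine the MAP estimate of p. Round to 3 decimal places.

Prior: Beta(6, 2).
Data: 8 successes in 19 trials. The binomial likelihood contributes p^8(1−p)^11, so the posterior is Beta(6+8, 2+11) = Beta(14, 13).
For Beta(a, b) with a, b > 1 the mode is (a−1)/(a+b−2) = 13/25 ≈ 0.520.

p̂_MAP = 0.520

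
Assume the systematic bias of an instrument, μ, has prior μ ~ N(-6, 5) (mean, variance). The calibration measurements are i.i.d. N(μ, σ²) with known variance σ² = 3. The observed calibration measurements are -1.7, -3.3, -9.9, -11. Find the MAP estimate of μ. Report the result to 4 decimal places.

μ̂_MAP = -6.4130

n = 4; x̄ = ((-1.7) + (-3.3) + (-9.9) + (-11))/4 = -25.9/4 = -6.475.
For a Normal prior and Normal likelihood with known variance, the posterior is Normal; its mode equals its mean, the precision-weighted average.
Prior precision 1/σ₀² = 1/5 = 0.2; data precision n/σ² = 4/3.
μ̂ = (0.2·(-6) + (4/3)·(-6.475)) / (0.2 + 4/3) = (-59/6)/(23/15) = -295/46 ≈ -6.4130.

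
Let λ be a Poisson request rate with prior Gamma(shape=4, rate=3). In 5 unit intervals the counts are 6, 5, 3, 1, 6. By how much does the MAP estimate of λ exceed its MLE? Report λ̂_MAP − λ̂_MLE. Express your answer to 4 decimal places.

Σxᵢ = 21. Posterior is Gamma(25, 8); MAP = (25−1)/8 = 24/8 ≈ 3.00000.
MLE = x̄ = 21/5 ≈ 4.20000.
Difference = 24/8 − 21/5 = -6/5 ≈ -1.2000.

MAP − MLE = -1.2000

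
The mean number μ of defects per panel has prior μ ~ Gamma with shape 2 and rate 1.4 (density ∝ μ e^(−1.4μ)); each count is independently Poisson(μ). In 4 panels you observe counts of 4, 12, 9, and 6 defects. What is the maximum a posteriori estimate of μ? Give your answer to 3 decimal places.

μ̂_MAP = 5.926

Σxᵢ = 4+12+9+6 = 31, with n = 4.
Posterior ∝ μe^(−1.4μ) · μ^31e^(−4μ) = μ^32e^(−5.4μ), i.e. Gamma(shape=33, rate=5.4).
The mode of a Gamma(a, b) with a ≥ 1 (shape–rate) is (a−1)/b = 32/5.4 ≈ 5.926.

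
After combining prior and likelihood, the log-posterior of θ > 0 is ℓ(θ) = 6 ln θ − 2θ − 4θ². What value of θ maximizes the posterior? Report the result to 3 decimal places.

θ̂_MAP = 0.750

ℓ'(θ) = 6/θ − 2 − 8θ. Setting this to zero and multiplying by θ: 8θ² + 2θ − 6 = 0.
θ = (−2 + √(2² + 4·8·6)) / (2·8) = (−2 + √196) / 16 = (−2 + 14)/16 = 3/4.
ℓ''(θ) = −6/θ² − 8 < 0, confirming a maximum.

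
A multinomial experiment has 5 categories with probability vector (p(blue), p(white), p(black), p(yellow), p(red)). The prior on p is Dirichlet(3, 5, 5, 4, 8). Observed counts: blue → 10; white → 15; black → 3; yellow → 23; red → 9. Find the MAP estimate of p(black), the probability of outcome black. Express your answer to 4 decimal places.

The posterior is Dirichlet(αᵢ + nᵢ) = Dirichlet(13, 20, 8, 27, 17).
For a Dirichlet(a₁,…,a_K) with all aᵢ > 1, the mode has j-th component (aⱼ − 1)/(Σaᵢ − K).
Here Σaᵢ = 85 and K = 5, so p(black) = (8 − 1)/(85 − 5) = 7/80 ≈ 0.0875.

MAP estimate of p(black) = 0.0875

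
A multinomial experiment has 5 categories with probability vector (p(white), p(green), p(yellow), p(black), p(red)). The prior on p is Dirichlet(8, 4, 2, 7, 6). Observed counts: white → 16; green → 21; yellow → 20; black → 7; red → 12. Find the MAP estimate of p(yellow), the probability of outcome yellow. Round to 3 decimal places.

MAP estimate of p(yellow) = 0.214

The posterior is Dirichlet(αᵢ + nᵢ) = Dirichlet(24, 25, 22, 14, 18).
For a Dirichlet(a₁,…,a_K) with all aᵢ > 1, the mode has j-th component (aⱼ − 1)/(Σaᵢ − K).
Here Σaᵢ = 103 and K = 5, so p(yellow) = (22 − 1)/(103 − 5) = 21/98 ≈ 0.214.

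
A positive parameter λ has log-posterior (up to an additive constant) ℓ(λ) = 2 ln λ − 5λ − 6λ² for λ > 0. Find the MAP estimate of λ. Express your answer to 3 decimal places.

ℓ'(λ) = 2/λ − 5 − 12λ. Setting this to zero and multiplying by λ: 12λ² + 5λ − 2 = 0.
λ = (−5 + √(5² + 4·12·2)) / (2·12) = (−5 + √121) / 24 = (−5 + 11)/24 = 1/4.
ℓ''(λ) = −2/λ² − 12 < 0, confirming a maximum.

λ̂_MAP = 0.250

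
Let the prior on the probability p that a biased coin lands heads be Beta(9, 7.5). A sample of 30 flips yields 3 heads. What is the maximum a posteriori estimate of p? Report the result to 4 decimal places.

Prior: Beta(9, 7.5).
Data: 3 successes in 30 trials. The binomial likelihood contributes p^3(1−p)^27, so the posterior is Beta(9+3, 7.5+27) = Beta(12, 34.5).
For Beta(a, b) with a, b > 1 the mode is (a−1)/(a+b−2) = 11/44.5 ≈ 0.2472.

p̂_MAP = 0.2472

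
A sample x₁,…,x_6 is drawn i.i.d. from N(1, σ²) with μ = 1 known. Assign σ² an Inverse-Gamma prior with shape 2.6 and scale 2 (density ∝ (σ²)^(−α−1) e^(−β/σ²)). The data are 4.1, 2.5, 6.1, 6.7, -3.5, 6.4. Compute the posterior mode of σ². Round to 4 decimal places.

σ̂²_MAP = 9.3765

Sum of squared deviations about the known mean: SS = (4.1−1)² + (2.5−1)² + (6.1−1)² + (6.7−1)² + (-3.5−1)² + (6.4−1)² = 119.77.
The Normal likelihood contributes (σ²)^(−n/2) exp(−SS/(2σ²)), so the posterior is Inverse-Gamma(α + n/2, β + SS/2) = Inverse-Gamma(5.6, 61.885).
The mode of Inverse-Gamma(a, b) is b/(a+1) = 61.885/6.6 ≈ 9.3765.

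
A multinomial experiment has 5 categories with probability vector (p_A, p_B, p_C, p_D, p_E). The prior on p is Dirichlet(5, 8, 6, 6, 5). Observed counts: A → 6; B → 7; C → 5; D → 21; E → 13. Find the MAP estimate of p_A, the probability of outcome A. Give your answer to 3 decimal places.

The posterior is Dirichlet(αᵢ + nᵢ) = Dirichlet(11, 15, 11, 27, 18).
For a Dirichlet(a₁,…,a_K) with all aᵢ > 1, the mode has j-th component (aⱼ − 1)/(Σaᵢ − K).
Here Σaᵢ = 82 and K = 5, so p_A = (11 − 1)/(82 − 5) = 10/77 ≈ 0.130.

MAP estimate of p_A = 0.130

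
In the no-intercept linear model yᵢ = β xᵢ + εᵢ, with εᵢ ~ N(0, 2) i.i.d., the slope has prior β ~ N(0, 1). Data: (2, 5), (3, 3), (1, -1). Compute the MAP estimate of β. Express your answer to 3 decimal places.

β̂_MAP = 1.125

log p(β | y) = −Σ(yᵢ − βxᵢ)²/(2·2) − β²/(2·1) + const.
Setting the derivative to zero: Σxᵢ(yᵢ − βxᵢ)/2 − β/1 = 0, so β = Σxᵢyᵢ / (Σxᵢ² + σ²/τ²).
Σxᵢyᵢ = 2·5 + 3·3 + 1·(-1) = 18; Σxᵢ² = 14; σ²/τ² = 2.
β̂_MAP = 18 / (14 + 2) = 18/16 ≈ 1.125.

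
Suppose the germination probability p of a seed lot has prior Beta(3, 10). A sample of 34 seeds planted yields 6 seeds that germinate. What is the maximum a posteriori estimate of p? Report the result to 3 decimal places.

p̂_MAP = 0.178

Prior: Beta(3, 10).
Data: 6 successes in 34 trials. The binomial likelihood contributes p^6(1−p)^28, so the posterior is Beta(3+6, 10+28) = Beta(9, 38).
For Beta(a, b) with a, b > 1 the mode is (a−1)/(a+b−2) = 8/45 ≈ 0.178.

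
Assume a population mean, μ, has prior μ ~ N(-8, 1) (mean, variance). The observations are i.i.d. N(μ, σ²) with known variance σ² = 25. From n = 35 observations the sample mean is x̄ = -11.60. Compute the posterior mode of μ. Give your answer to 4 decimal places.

n = 35, x̄ = -11.60.
For a Normal prior and Normal likelihood with known variance, the posterior is Normal; its mode equals its mean, the precision-weighted average.
Prior precision 1/σ₀² = 1/1 = 1; data precision n/σ² = 35/25 = 1.4.
μ̂ = (1·(-8) + 1.4·(-11.6)) / (1 + 1.4) = (-24.24)/2.4 = -10.1000.

μ̂_MAP = -10.1000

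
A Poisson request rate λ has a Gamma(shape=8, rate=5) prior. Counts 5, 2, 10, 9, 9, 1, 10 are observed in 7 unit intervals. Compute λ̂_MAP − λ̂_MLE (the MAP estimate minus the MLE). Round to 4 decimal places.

MAP − MLE = -2.1548

Σxᵢ = 46. Posterior is Gamma(54, 12); MAP = (54−1)/12 = 53/12 ≈ 4.41667.
MLE = x̄ = 46/7 ≈ 6.57143.
Difference = 53/12 − 46/7 = -181/84 ≈ -2.1548.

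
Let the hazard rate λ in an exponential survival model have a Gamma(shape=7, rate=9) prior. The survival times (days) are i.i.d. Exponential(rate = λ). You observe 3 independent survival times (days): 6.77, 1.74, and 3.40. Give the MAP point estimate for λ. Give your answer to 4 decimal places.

The Exponential(rate=λ) likelihood is ∝ λ^n e^(−λΣtᵢ). Here n = 3 and Σtᵢ = 6.77 + 1.74 + 3.40 = 11.91.
Posterior ∝ λ^6e^(−9λ) · λ^3e^(−11.91λ) = λ^9e^(−20.91λ), i.e. Gamma(10, 20.91).
Mode = (a−1)/b = 9/20.91 ≈ 0.4304.

λ̂_MAP = 0.4304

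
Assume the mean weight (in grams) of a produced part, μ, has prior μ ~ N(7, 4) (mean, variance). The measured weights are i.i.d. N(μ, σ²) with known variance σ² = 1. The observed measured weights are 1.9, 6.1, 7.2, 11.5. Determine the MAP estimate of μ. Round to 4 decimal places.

μ̂_MAP = 6.6941

n = 4; x̄ = (1.9 + 6.1 + 7.2 + 11.5)/4 = 26.7/4 = 6.675.
For a Normal prior and Normal likelihood with known variance, the posterior is Normal; its mode equals its mean, the precision-weighted average.
Prior precision 1/σ₀² = 1/4 = 0.25; data precision n/σ² = 4/1 = 4.
μ̂ = (0.25·7 + 4·6.675) / (0.25 + 4) = 28.45/4.25 = 569/85 ≈ 6.6941.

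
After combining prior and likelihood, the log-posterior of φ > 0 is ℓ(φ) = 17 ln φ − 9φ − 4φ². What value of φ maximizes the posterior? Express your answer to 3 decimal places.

ℓ'(φ) = 17/φ − 9 − 8φ. Setting this to zero and multiplying by φ: 8φ² + 9φ − 17 = 0.
φ = (−9 + √(9² + 4·8·17)) / (2·8) = (−9 + √625) / 16 = (−9 + 25)/16 = 1.
ℓ''(φ) = −17/φ² − 8 < 0, confirming a maximum.

φ̂_MAP = 1.000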